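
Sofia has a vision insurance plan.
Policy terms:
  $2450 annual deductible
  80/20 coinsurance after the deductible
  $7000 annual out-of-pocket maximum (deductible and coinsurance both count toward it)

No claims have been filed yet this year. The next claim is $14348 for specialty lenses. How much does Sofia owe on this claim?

The full $2450 deductible is still open; $2450 of this bill applies to it.
After the $2450 deductible portion, $14348 − $2450 = $11898 is subject to coinsurance.
Member's 20% share of $11898 is $2379.60.
Member responsibility before any cap: $2450 + $2379.60 = $4829.60.
Year-to-date out-of-pocket becomes $0 + $4829.60 = $4829.60, still under the $7000 maximum, so no cap applies.

$4829.60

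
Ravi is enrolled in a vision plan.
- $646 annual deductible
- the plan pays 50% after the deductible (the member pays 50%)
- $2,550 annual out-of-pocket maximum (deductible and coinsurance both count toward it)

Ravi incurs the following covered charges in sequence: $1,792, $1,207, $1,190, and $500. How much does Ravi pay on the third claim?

$595

Bill 1, $1,792: $646 to deductible, leaving $1,146; coinsurance $1,146 × 50% = $573. Cost to member: $1,219. OOP to date $1,219.
Bill 2, $1,207: deductible already satisfied, so member's share is 50% × $1,207 = $603.50. Member owes $603.50 (running OOP $1,822.50).
Bill 3, $1,190: 50% coinsurance on $1,190 = $595. Member owes $595 (running OOP $2,417.50).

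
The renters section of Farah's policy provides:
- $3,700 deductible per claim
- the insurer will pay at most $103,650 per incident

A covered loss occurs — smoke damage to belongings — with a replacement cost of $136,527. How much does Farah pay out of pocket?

$32,877

Less the $3,700 deductible: $136,527 − $3,700 = $132,827.
Since $132,827 > $103,650, the payout is capped at $103,650.
The tenant bears the rest of the original loss: $136,527 − $103,650 = $32,877.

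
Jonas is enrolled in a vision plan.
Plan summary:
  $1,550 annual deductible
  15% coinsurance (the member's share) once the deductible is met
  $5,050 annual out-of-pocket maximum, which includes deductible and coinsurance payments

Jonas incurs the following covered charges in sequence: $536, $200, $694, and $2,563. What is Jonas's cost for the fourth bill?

Bill 1, $536: fully absorbed by the deductible. Member owes $536 (running OOP $536).
Bill 2, $200: fully absorbed by the deductible. Member pays $200; OOP now $736.
Bill 3, $694: entire amount goes to the deductible. Member owes $694 (running OOP $1,430).
Bill 4, $2,563: deductible takes $120, $2,443 remains; coinsurance $2,443 × 15% = $366.45. Member owes $486.45 (running OOP $1,916.45).

$486.45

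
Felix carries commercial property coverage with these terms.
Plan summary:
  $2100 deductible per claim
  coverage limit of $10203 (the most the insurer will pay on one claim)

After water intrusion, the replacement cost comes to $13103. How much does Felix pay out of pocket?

$2900

After the deductible, $13103 − $2100 = $11003 remains.
The $10203 per-incident cap binds; insurer pays $10203.
The business bears the rest of the original loss: $13103 − $10203 = $2900.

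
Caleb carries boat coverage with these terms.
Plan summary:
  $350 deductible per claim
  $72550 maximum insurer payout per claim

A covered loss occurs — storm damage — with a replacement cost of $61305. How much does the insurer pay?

$60955

After the deductible, $61305 − $350 = $60955 remains.
That's under the $72550 cap, so the insurer reimburses the full $60955.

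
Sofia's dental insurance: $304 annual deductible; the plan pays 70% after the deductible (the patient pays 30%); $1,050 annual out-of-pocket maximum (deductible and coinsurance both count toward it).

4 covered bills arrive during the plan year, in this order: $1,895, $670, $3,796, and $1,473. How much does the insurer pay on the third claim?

Bill 1, $1,895: $304 finishes the deductible; $1,591 goes to coinsurance; 30% of $1,591 = $477.30. Patient owes $781.30 (running OOP $781.30). Plan pays $1,895 − $781.30 = $1,113.70.
Bill 2, $670: deductible already satisfied, so patient's share is 30% × $670 = $201. Patient pays $201; OOP now $982.30. Plan pays $670 − $201 = $469.
Bill 3, $3,796: deductible already satisfied, so patient's share is 30% × $3,796 = $1,138.80. Adding that to $982.30 gives $2,121.10, past the $1,050 cap; patient pays only $1,050 − $982.30 = $67.70. Plan pays $3,796 − $67.70 = $3,728.30.

$3,728.30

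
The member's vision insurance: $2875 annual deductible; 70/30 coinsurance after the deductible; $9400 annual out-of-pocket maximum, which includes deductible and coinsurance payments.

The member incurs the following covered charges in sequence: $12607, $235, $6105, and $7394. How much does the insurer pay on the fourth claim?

$5690.60

Claim 1 ($12607): $2875 finishes the deductible; $9732 goes to coinsurance; member's 30% is $2919.60. Member pays $5794.60; OOP now $5794.60. Plan pays $12607 − $5794.60 = $6812.40.
Claim 2 ($235): deductible met; 30% of $235 = $70.50. Cost to member: $70.50. OOP to date $5865.10. Insurer: $235 − $70.50 = $164.50.
Claim 3 ($6105): deductible already satisfied, so member's share is 30% × $6105 = $1831.50. Cost to member: $1831.50. OOP to date $7696.60. Insurer: $6105 − $1831.50 = $4273.50.
Claim 4 ($7394): deductible already satisfied, so member's share is 30% × $7394 = $2218.20. That would push OOP to $9914.80, over the $9400 cap, so member pays $9400 − $7696.60 = $1703.40. Insurer: $7394 − $1703.40 = $5690.60.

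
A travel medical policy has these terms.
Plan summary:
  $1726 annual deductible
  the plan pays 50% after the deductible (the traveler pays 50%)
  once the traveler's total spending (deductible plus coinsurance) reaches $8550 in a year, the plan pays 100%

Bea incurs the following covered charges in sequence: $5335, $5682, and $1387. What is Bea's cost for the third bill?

$693.50

#1 ($5335): $1726 finishes the deductible; $3609 goes to coinsurance; coinsurance $3609 × 50% = $1804.50. Traveler pays $3530.50; OOP now $3530.50.
#2 ($5682): deductible already satisfied, so traveler's share is 50% × $5682 = $2841. Traveler owes $2841 (running OOP $6371.50).
#3 ($1387): 50% coinsurance on $1387 = $693.50. Traveler owes $693.50 (running OOP $7065).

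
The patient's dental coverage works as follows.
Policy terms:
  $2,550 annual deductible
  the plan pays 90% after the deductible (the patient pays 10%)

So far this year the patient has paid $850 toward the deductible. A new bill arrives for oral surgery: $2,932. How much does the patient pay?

$850 of the $2,550 deductible is already met, leaving $1,700.
That leaves $2,932 − $1,700 = $1,232 for coinsurance.
Patient's 10% share of $1,232 is $123.20.
So the patient owes $1,700 + $123.20 = $1,823.20.

$1,823.20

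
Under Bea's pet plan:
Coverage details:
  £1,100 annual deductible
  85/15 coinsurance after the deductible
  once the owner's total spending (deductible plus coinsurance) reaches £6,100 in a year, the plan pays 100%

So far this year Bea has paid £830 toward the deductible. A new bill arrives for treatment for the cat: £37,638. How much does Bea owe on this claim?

£830 of the £1,100 deductible is already met, leaving £270.
That leaves £37,638 − £270 = £37,368 for coinsurance.
15% of £37,368 = £5,605.20 falls to the owner.
Owner responsibility before any cap: £270 + £5,605.20 = £5,875.20.
That would bring total out-of-pocket to £6,705.20, past the £6,100 cap. The owner is capped at £6,100 − £830 = £5,270 on this claim.

£5,270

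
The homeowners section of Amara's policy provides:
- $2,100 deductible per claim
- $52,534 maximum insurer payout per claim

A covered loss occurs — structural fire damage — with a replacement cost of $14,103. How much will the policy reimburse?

Subtract the deductible: $14,103 − $2,100 = $12,003.
That's under the $52,534 cap, so the insurer reimburses the full $12,003.

$12,003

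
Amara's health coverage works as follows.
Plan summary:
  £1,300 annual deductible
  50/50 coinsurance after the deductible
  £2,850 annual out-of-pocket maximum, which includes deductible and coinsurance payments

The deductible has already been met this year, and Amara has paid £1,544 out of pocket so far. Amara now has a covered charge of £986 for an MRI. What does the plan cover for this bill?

With the deductible met, the entire £986 is subject to coinsurance.
Patient's 50% share of £986 is £493.
Cumulative spending £1,544 + £493 = £2,037 stays under the £2,850 maximum.
The insurer covers the remainder: £986 − £493 = £493.

£493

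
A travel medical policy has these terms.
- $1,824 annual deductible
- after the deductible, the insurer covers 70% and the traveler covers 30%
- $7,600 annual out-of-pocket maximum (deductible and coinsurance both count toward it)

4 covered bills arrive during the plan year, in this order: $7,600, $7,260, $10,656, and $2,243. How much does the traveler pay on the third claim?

Claim 1 ($7,600): $1,824 finishes the deductible; $5,776 goes to coinsurance; coinsurance $5,776 × 30% = $1,732.80. Traveler owes $3,556.80 (running OOP $3,556.80).
Claim 2 ($7,260): deductible already satisfied, so traveler's share is 30% × $7,260 = $2,178. Cost to traveler: $2,178. OOP to date $5,734.80.
Claim 3 ($10,656): deductible met; 30% of $10,656 = $3,196.80. That would push OOP to $8,931.60, over the $7,600 cap, so traveler pays $7,600 − $5,734.80 = $1,865.20.

$1,865.20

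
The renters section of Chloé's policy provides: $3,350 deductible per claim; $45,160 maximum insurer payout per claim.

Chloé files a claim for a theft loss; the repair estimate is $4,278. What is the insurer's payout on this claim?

$928

After the deductible, $4,278 − $3,350 = $928 remains.
$928 ≤ $45,160, so the limit doesn't bind; insurer pays $928.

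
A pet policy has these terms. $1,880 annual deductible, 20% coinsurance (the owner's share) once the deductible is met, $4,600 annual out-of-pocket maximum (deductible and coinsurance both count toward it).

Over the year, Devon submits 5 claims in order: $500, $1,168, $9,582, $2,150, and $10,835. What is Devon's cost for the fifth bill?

$416

Claim 1 ($500): entire amount goes to the deductible. Cost to owner: $500. OOP to date $500.
Claim 2 ($1,168): all of it applies to the deductible. Owner owes $1,168 (running OOP $1,668).
Claim 3 ($9,582): $212 to deductible, leaving $9,370; 20% of $9,370 = $1,874. Owner pays $2,086; OOP now $3,754.
Claim 4 ($2,150): deductible met; 20% of $2,150 = $430. Owner pays $430; OOP now $4,184.
Claim 5 ($10,835): 20% coinsurance on $10,835 = $2,167. OOP would hit $6,351 > $4,600, so the cap limits the owner to $4,600 − $4,184 = $416.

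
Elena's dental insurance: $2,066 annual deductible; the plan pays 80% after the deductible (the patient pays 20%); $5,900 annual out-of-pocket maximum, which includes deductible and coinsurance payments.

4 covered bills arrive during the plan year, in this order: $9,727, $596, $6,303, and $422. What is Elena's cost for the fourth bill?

$84.40

Bill 1, $9,727: $2,066 finishes the deductible; $7,661 goes to coinsurance; coinsurance $7,661 × 20% = $1,532.20. Patient pays $3,598.20; OOP now $3,598.20.
Bill 2, $596: deductible already satisfied, so patient's share is 20% × $596 = $119.20. Patient owes $119.20 (running OOP $3,717.40).
Bill 3, $6,303: 20% coinsurance on $6,303 = $1,260.60. Patient owes $1,260.60 (running OOP $4,978).
Bill 4, $422: 20% coinsurance on $422 = $84.40. Cost to patient: $84.40. OOP to date $5,062.40.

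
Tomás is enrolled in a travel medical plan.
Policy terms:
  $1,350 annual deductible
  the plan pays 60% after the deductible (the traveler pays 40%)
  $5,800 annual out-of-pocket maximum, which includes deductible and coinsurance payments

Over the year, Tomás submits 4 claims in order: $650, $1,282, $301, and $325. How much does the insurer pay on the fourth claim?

$195

Claim 1 — $650: entire amount goes to the deductible. Cost to traveler: $650. OOP to date $650. Plan pays $650 − $650 = $0.
Claim 2 — $1,282: deductible takes $700, $582 remains; 40% of $582 = $232.80. Traveler pays $932.80; OOP now $1,582.80. Insurer: $1,282 − $932.80 = $349.20.
Claim 3 — $301: deductible already satisfied, so traveler's share is 40% × $301 = $120.40. Traveler pays $120.40; OOP now $1,703.20. Insurer: $301 − $120.40 = $180.60.
Claim 4 — $325: deductible already satisfied, so traveler's share is 40% × $325 = $130. Traveler owes $130 (running OOP $1,833.20). Insurer: $325 − $130 = $195.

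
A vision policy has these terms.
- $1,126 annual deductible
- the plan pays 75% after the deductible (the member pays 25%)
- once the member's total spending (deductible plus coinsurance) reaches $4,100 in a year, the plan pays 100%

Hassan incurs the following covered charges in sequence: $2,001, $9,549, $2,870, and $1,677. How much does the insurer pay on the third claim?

Claim 1 — $2,001: deductible takes $1,126, $875 remains; 25% of $875 = $218.75. Member pays $1,344.75; OOP now $1,344.75. Insurer: $2,001 − $1,344.75 = $656.25.
Claim 2 — $9,549: deductible met; 25% of $9,549 = $2,387.25. Member owes $2,387.25 (running OOP $3,732). Insurer: $9,549 − $2,387.25 = $7,161.75.
Claim 3 — $2,870: deductible already satisfied, so member's share is 25% × $2,870 = $717.50. Adding that to $3,732 gives $4,449.50, past the $4,100 cap; member pays only $4,100 − $3,732 = $368. Plan pays $2,870 − $368 = $2,502.

$2,502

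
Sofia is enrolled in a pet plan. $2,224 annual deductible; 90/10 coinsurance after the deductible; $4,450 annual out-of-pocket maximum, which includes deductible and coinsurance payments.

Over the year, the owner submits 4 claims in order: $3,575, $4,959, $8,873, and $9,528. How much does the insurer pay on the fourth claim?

#1 ($3,575): $2,224 to deductible, leaving $1,351; 10% of $1,351 = $135.10. Owner owes $2,359.10 (running OOP $2,359.10). Insurer: $3,575 − $2,359.10 = $1,215.90.
#2 ($4,959): 10% coinsurance on $4,959 = $495.90. Cost to owner: $495.90. OOP to date $2,855. Insurer: $4,959 − $495.90 = $4,463.10.
#3 ($8,873): deductible met; 10% of $8,873 = $887.30. Cost to owner: $887.30. OOP to date $3,742.30. Plan pays $8,873 − $887.30 = $7,985.70.
#4 ($9,528): deductible met; 10% of $9,528 = $952.80. That would push OOP to $4,695.10, over the $4,450 cap, so owner pays $4,450 − $3,742.30 = $707.70. Plan pays $9,528 − $707.70 = $8,820.30.

$8,820.30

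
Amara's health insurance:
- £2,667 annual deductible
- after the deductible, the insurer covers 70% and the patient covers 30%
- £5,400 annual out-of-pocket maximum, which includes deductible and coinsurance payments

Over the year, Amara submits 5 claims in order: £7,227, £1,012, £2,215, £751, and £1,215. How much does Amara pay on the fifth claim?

£171.60

Claim 1 (£7,227): £2,667 to deductible, leaving £4,560; patient's 30% is £1,368. Cost to patient: £4,035. OOP to date £4,035.
Claim 2 (£1,012): deductible already satisfied, so patient's share is 30% × £1,012 = £303.60. Patient owes £303.60 (running OOP £4,338.60).
Claim 3 (£2,215): 30% coinsurance on £2,215 = £664.50. Patient owes £664.50 (running OOP £5,003.10).
Claim 4 (£751): 30% coinsurance on £751 = £225.30. Patient pays £225.30; OOP now £5,228.40.
Claim 5 (£1,215): 30% coinsurance on £1,215 = £364.50. Adding that to £5,228.40 gives £5,592.90, past the £5,400 cap; patient pays only £5,400 − £5,228.40 = £171.60.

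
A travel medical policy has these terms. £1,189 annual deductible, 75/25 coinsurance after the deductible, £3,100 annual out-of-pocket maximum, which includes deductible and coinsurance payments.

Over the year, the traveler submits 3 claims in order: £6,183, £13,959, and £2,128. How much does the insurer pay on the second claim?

£13,296.50

Bill 1, £6,183: deductible takes £1,189, £4,994 remains; coinsurance £4,994 × 25% = £1,248.50. Cost to traveler: £2,437.50. OOP to date £2,437.50. Insurer: £6,183 − £2,437.50 = £3,745.50.
Bill 2, £13,959: deductible met; 25% of £13,959 = £3,489.75. OOP would hit £5,927.25 > £3,100, so the cap limits the traveler to £3,100 − £2,437.50 = £662.50. Plan pays £13,959 − £662.50 = £13,296.50.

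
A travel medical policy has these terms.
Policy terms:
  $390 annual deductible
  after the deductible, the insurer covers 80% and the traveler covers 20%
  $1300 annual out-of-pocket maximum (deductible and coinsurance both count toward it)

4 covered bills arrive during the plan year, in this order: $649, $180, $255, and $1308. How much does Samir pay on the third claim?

$51

#1 ($649): $390 finishes the deductible; $259 goes to coinsurance; traveler's 20% is $51.80. Cost to traveler: $441.80. OOP to date $441.80.
#2 ($180): 20% coinsurance on $180 = $36. Traveler pays $36; OOP now $477.80.
#3 ($255): 20% coinsurance on $255 = $51. Traveler pays $51; OOP now $528.80.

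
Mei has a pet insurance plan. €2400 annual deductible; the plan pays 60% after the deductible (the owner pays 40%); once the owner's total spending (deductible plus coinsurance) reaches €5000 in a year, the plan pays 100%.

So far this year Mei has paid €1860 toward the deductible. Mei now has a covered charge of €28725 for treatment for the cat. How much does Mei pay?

Deductible still to meet: €2400 − €1860 = €540.
That leaves €28725 − €540 = €28185 for coinsurance.
40% of €28185 = €11274 falls to the owner.
That puts the owner's cost at €540 + €11274 = €11814 before any cap.
Adding €11814 to the €1860 already spent would give €13674, which exceeds the €5000 cap; the owner pays just €5000 − €1860 = €3140.

€3140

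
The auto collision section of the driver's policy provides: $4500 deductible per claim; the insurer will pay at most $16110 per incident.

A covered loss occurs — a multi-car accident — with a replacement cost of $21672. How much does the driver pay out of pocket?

Subtract the deductible: $21672 − $4500 = $17172.
Since $17172 > $16110, the payout is capped at $16110.
Driver's share is the uncovered remainder: $21672 − $16110 = $5562.

$5562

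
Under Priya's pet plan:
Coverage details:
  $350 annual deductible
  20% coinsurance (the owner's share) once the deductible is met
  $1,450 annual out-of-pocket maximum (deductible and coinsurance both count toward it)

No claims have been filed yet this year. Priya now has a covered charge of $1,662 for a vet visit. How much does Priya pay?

$612.40

The full $350 deductible is still open; $350 of this bill applies to it.
The remaining $1,312 (= $1,662 − $350) moves to coinsurance.
Coinsurance: $1,312 × 20% = $262.40.
That puts the owner's cost at $350 + $262.40 = $612.40 before any cap.
Total out-of-pocket so far would be $0 + $612.40 = $612.40, below the $1,450 cap — no reduction.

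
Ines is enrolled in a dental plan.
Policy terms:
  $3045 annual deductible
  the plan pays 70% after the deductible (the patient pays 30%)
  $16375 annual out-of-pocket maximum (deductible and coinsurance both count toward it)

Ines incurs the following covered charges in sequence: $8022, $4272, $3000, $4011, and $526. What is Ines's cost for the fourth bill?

$1203.30

Bill 1, $8022: $3045 to deductible, leaving $4977; coinsurance $4977 × 30% = $1493.10. Patient owes $4538.10 (running OOP $4538.10).
Bill 2, $4272: deductible met; 30% of $4272 = $1281.60. Cost to patient: $1281.60. OOP to date $5819.70.
Bill 3, $3000: deductible already satisfied, so patient's share is 30% × $3000 = $900. Patient owes $900 (running OOP $6719.70).
Bill 4, $4011: deductible already satisfied, so patient's share is 30% × $4011 = $1203.30. Patient pays $1203.30; OOP now $7923.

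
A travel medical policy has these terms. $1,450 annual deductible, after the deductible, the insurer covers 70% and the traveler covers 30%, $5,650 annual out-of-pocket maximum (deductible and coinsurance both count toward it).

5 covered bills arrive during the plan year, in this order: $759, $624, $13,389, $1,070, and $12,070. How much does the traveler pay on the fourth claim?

$203.40

Bill 1, $759: all of it applies to the deductible. Traveler pays $759; OOP now $759.
Bill 2, $624: entire amount goes to the deductible. Traveler pays $624; OOP now $1,383.
Bill 3, $13,389: deductible takes $67, $13,322 remains; coinsurance $13,322 × 30% = $3,996.60. Traveler pays $4,063.60; OOP now $5,446.60.
Bill 4, $1,070: deductible already satisfied, so traveler's share is 30% × $1,070 = $321. Adding that to $5,446.60 gives $5,767.60, past the $5,650 cap; traveler pays only $5,650 − $5,446.60 = $203.40.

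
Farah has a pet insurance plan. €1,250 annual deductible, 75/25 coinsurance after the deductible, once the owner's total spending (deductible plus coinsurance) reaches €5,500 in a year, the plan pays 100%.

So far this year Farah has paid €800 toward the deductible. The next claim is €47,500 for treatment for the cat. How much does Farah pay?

€4,700

Deductible still to meet: €1,250 − €800 = €450.
After the €450 deductible portion, €47,500 − €450 = €47,050 is subject to coinsurance.
Coinsurance: €47,050 × 25% = €11,762.50.
So the owner owes €450 + €11,762.50 = €12,212.50 before any cap.
Year-to-date out-of-pocket would reach €800 + €12,212.50 = €13,012.50, above the €5,500 maximum, so the owner pays only €5,500 − €800 = €4,700.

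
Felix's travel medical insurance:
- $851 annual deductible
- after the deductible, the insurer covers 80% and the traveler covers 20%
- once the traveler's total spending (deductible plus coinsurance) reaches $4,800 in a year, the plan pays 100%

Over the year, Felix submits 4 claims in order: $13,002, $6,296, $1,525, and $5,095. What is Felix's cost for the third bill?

$259.60

Claim 1 — $13,002: $851 to deductible, leaving $12,151; 20% of $12,151 = $2,430.20. Traveler owes $3,281.20 (running OOP $3,281.20).
Claim 2 — $6,296: deductible already satisfied, so traveler's share is 20% × $6,296 = $1,259.20. Cost to traveler: $1,259.20. OOP to date $4,540.40.
Claim 3 — $1,525: deductible met; 20% of $1,525 = $305. That would push OOP to $4,845.40, over the $4,800 cap, so traveler pays $4,800 − $4,540.40 = $259.60.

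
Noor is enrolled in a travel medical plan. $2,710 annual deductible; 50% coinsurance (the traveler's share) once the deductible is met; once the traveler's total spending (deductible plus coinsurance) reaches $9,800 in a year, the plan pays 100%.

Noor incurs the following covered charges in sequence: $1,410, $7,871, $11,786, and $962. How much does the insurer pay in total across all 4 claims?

$12,229

#1 ($1,410): fully absorbed by the deductible. Cost to traveler: $1,410. OOP to date $1,410. Plan pays $1,410 − $1,410 = $0.
#2 ($7,871): deductible takes $1,300, $6,571 remains; traveler's 50% is $3,285.50. Traveler pays $4,585.50; OOP now $5,995.50. Plan pays $7,871 − $4,585.50 = $3,285.50.
#3 ($11,786): deductible already satisfied, so traveler's share is 50% × $11,786 = $5,893. OOP would hit $11,888.50 > $9,800, so the cap limits the traveler to $9,800 − $5,995.50 = $3,804.50. Plan pays $11,786 − $3,804.50 = $7,981.50.
#4 ($962): deductible met; 50% of $962 = $481. OOP would hit $10,281 > $9,800, so the cap limits the traveler to $9,800 − $9,800 = $0. Plan pays $962 − $0 = $962.
Insurer total = bills − traveler's total = $22,029 − $9,800 = $12,229.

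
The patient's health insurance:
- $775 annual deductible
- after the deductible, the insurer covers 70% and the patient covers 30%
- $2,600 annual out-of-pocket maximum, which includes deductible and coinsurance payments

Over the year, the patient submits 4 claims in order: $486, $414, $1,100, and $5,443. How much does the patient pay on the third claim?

Bill 1, $486: entire amount goes to the deductible. Patient pays $486; OOP now $486.
Bill 2, $414: $289 to deductible, leaving $125; 30% of $125 = $37.50. Patient owes $326.50 (running OOP $812.50).
Bill 3, $1,100: deductible already satisfied, so patient's share is 30% × $1,100 = $330. Cost to patient: $330. OOP to date $1,142.50.

$330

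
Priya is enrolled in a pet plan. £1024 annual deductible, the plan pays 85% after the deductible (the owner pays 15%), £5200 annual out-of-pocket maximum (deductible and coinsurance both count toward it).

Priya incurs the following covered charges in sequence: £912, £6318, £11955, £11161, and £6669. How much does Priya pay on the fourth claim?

£1451.85

Bill 1, £912: fully absorbed by the deductible. Owner pays £912; OOP now £912.
Bill 2, £6318: deductible takes £112, £6206 remains; 15% of £6206 = £930.90. Cost to owner: £1042.90. OOP to date £1954.90.
Bill 3, £11955: deductible met; 15% of £11955 = £1793.25. Cost to owner: £1793.25. OOP to date £3748.15.
Bill 4, £11161: deductible already satisfied, so owner's share is 15% × £11161 = £1674.15. That would push OOP to £5422.30, over the £5200 cap, so owner pays £5200 − £3748.15 = £1451.85.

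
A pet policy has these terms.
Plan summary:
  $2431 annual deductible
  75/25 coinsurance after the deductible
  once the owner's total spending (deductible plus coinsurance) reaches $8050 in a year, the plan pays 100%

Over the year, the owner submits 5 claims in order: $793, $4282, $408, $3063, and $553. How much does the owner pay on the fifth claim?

Bill 1, $793: all of it applies to the deductible. Owner pays $793; OOP now $793.
Bill 2, $4282: deductible takes $1638, $2644 remains; owner's 25% is $661. Owner pays $2299; OOP now $3092.
Bill 3, $408: 25% coinsurance on $408 = $102. Owner owes $102 (running OOP $3194).
Bill 4, $3063: 25% coinsurance on $3063 = $765.75. Owner owes $765.75 (running OOP $3959.75).
Bill 5, $553: deductible already satisfied, so owner's share is 25% × $553 = $138.25. Owner pays $138.25; OOP now $4098.

$138.25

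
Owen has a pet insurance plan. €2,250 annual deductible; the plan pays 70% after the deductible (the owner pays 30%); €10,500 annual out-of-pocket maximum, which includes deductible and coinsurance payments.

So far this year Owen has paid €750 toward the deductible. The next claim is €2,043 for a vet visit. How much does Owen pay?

€1,662.90

Remaining deductible: €2,250 − €750 = €1,500.
That leaves €2,043 − €1,500 = €543 for coinsurance.
Coinsurance: €543 × 30% = €162.90.
Owner responsibility before any cap: €1,500 + €162.90 = €1,662.90.
Cumulative spending €750 + €1,662.90 = €2,412.90 stays under the €10,500 maximum.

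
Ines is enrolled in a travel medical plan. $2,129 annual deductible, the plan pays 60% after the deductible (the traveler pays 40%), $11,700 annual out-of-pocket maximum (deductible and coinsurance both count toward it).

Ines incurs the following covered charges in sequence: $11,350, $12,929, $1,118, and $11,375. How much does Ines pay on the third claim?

Bill 1, $11,350: $2,129 finishes the deductible; $9,221 goes to coinsurance; traveler's 40% is $3,688.40. Traveler pays $5,817.40; OOP now $5,817.40.
Bill 2, $12,929: deductible already satisfied, so traveler's share is 40% × $12,929 = $5,171.60. Traveler owes $5,171.60 (running OOP $10,989).
Bill 3, $1,118: deductible met; 40% of $1,118 = $447.20. Traveler owes $447.20 (running OOP $11,436.20).

$447.20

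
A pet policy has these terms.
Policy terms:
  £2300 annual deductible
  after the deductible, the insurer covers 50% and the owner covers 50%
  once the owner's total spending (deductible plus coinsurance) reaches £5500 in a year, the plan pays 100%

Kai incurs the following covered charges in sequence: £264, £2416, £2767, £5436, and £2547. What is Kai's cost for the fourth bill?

£1626.50

Claim 1 — £264: all of it applies to the deductible. Cost to owner: £264. OOP to date £264.
Claim 2 — £2416: deductible takes £2036, £380 remains; coinsurance £380 × 50% = £190. Cost to owner: £2226. OOP to date £2490.
Claim 3 — £2767: deductible already satisfied, so owner's share is 50% × £2767 = £1383.50. Cost to owner: £1383.50. OOP to date £3873.50.
Claim 4 — £5436: 50% coinsurance on £5436 = £2718. That would push OOP to £6591.50, over the £5500 cap, so owner pays £5500 − £3873.50 = £1626.50.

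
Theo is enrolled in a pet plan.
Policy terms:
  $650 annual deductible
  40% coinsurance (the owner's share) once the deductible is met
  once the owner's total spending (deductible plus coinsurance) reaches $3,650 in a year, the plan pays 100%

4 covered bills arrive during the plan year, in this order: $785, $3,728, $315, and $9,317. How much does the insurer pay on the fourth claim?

$7,988.20

#1 ($785): deductible takes $650, $135 remains; coinsurance $135 × 40% = $54. Owner owes $704 (running OOP $704). Plan pays $785 − $704 = $81.
#2 ($3,728): 40% coinsurance on $3,728 = $1,491.20. Owner owes $1,491.20 (running OOP $2,195.20). Insurer: $3,728 − $1,491.20 = $2,236.80.
#3 ($315): deductible already satisfied, so owner's share is 40% × $315 = $126. Owner pays $126; OOP now $2,321.20. Insurer: $315 − $126 = $189.
#4 ($9,317): deductible already satisfied, so owner's share is 40% × $9,317 = $3,726.80. Adding that to $2,321.20 gives $6,048, past the $3,650 cap; owner pays only $3,650 − $2,321.20 = $1,328.80. Plan pays $9,317 − $1,328.80 = $7,988.20.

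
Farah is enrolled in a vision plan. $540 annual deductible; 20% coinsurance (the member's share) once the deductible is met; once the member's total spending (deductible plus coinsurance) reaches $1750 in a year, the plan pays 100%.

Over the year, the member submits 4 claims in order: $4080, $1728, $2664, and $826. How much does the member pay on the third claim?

$156.40

Claim 1 ($4080): $540 to deductible, leaving $3540; member's 20% is $708. Cost to member: $1248. OOP to date $1248.
Claim 2 ($1728): deductible already satisfied, so member's share is 20% × $1728 = $345.60. Member owes $345.60 (running OOP $1593.60).
Claim 3 ($2664): 20% coinsurance on $2664 = $532.80. That would push OOP to $2126.40, over the $1750 cap, so member pays $1750 − $1593.60 = $156.40.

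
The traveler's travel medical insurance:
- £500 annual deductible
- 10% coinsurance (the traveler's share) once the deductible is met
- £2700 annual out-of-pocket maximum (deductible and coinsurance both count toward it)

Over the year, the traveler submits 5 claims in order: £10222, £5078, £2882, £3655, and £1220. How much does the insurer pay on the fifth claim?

£1153.70

Bill 1, £10222: £500 to deductible, leaving £9722; coinsurance £9722 × 10% = £972.20. Traveler pays £1472.20; OOP now £1472.20. Insurer: £10222 − £1472.20 = £8749.80.
Bill 2, £5078: deductible met; 10% of £5078 = £507.80. Cost to traveler: £507.80. OOP to date £1980. Plan pays £5078 − £507.80 = £4570.20.
Bill 3, £2882: deductible met; 10% of £2882 = £288.20. Cost to traveler: £288.20. OOP to date £2268.20. Plan pays £2882 − £288.20 = £2593.80.
Bill 4, £3655: 10% coinsurance on £3655 = £365.50. Traveler pays £365.50; OOP now £2633.70. Plan pays £3655 − £365.50 = £3289.50.
Bill 5, £1220: deductible already satisfied, so traveler's share is 10% × £1220 = £122. OOP would hit £2755.70 > £2700, so the cap limits the traveler to £2700 − £2633.70 = £66.30. Insurer: £1220 − £66.30 = £1153.70.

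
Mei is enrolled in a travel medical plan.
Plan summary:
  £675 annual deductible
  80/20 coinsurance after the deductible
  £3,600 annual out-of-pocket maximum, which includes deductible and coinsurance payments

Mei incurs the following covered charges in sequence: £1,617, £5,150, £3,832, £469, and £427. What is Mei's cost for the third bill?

Claim 1 — £1,617: deductible takes £675, £942 remains; 20% of £942 = £188.40. Traveler pays £863.40; OOP now £863.40.
Claim 2 — £5,150: deductible already satisfied, so traveler's share is 20% × £5,150 = £1,030. Traveler pays £1,030; OOP now £1,893.40.
Claim 3 — £3,832: deductible already satisfied, so traveler's share is 20% × £3,832 = £766.40. Traveler owes £766.40 (running OOP £2,659.80).

£766.40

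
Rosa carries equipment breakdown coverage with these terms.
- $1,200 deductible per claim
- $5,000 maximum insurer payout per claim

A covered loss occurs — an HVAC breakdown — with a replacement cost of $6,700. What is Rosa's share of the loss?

$1,700

Less the $1,200 deductible: $6,700 − $1,200 = $5,500.
Since $5,500 > $5,000, the payout is capped at $5,000.
The business owner bears the rest of the original loss: $6,700 − $5,000 = $1,700.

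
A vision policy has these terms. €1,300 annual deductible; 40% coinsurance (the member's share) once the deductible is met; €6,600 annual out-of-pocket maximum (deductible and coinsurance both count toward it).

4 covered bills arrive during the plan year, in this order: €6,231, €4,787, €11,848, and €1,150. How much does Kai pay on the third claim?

Claim 1 — €6,231: €1,300 to deductible, leaving €4,931; member's 40% is €1,972.40. Member pays €3,272.40; OOP now €3,272.40.
Claim 2 — €4,787: deductible met; 40% of €4,787 = €1,914.80. Cost to member: €1,914.80. OOP to date €5,187.20.
Claim 3 — €11,848: 40% coinsurance on €11,848 = €4,739.20. OOP would hit €9,926.40 > €6,600, so the cap limits the member to €6,600 − €5,187.20 = €1,412.80.

€1,412.80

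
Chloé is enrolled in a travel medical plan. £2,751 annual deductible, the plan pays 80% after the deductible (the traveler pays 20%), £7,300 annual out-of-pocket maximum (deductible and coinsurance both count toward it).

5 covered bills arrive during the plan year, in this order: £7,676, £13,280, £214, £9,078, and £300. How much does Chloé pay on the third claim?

Bill 1, £7,676: deductible takes £2,751, £4,925 remains; traveler's 20% is £985. Cost to traveler: £3,736. OOP to date £3,736.
Bill 2, £13,280: 20% coinsurance on £13,280 = £2,656. Traveler owes £2,656 (running OOP £6,392).
Bill 3, £214: 20% coinsurance on £214 = £42.80. Traveler pays £42.80; OOP now £6,434.80.

£42.80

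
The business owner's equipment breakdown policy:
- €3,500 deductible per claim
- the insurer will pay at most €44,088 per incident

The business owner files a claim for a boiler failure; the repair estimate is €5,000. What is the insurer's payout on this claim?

€1,500

Less the €3,500 deductible: €5,000 − €3,500 = €1,500.
€1,500 is within the €44,088 limit, so the insurer pays €1,500.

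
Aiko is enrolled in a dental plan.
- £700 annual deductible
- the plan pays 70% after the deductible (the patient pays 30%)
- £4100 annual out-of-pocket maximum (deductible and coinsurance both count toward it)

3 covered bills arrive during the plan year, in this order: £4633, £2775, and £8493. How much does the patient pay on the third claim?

Claim 1 (£4633): deductible takes £700, £3933 remains; coinsurance £3933 × 30% = £1179.90. Patient owes £1879.90 (running OOP £1879.90).
Claim 2 (£2775): deductible already satisfied, so patient's share is 30% × £2775 = £832.50. Cost to patient: £832.50. OOP to date £2712.40.
Claim 3 (£8493): deductible met; 30% of £8493 = £2547.90. That would push OOP to £5260.30, over the £4100 cap, so patient pays £4100 − £2712.40 = £1387.60.

£1387.60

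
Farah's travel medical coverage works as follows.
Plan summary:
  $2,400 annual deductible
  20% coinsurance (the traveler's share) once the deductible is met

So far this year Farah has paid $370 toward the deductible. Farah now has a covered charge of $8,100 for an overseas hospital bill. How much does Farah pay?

$3,244

$370 of the $2,400 deductible is already met, leaving $2,030.
That leaves $8,100 − $2,030 = $6,070 for coinsurance.
20% of $6,070 = $1,214 falls to the traveler.
That puts the traveler's cost at $2,030 + $1,214 = $3,244.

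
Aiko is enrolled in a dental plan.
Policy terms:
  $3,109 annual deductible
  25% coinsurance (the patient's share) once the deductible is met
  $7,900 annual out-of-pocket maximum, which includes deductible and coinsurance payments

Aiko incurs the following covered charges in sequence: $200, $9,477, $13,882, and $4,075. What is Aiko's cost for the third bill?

$3,149

Bill 1, $200: entire amount goes to the deductible. Patient owes $200 (running OOP $200).
Bill 2, $9,477: deductible takes $2,909, $6,568 remains; patient's 25% is $1,642. Patient owes $4,551 (running OOP $4,751).
Bill 3, $13,882: deductible met; 25% of $13,882 = $3,470.50. That would push OOP to $8,221.50, over the $7,900 cap, so patient pays $7,900 − $4,751 = $3,149.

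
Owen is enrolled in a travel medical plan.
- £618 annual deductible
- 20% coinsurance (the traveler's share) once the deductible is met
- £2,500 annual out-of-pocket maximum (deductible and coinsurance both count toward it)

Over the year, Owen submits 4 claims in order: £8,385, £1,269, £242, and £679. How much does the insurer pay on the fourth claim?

£652.60

Bill 1, £8,385: deductible takes £618, £7,767 remains; 20% of £7,767 = £1,553.40. Traveler owes £2,171.40 (running OOP £2,171.40). Insurer: £8,385 − £2,171.40 = £6,213.60.
Bill 2, £1,269: 20% coinsurance on £1,269 = £253.80. Cost to traveler: £253.80. OOP to date £2,425.20. Insurer: £1,269 − £253.80 = £1,015.20.
Bill 3, £242: deductible already satisfied, so traveler's share is 20% × £242 = £48.40. Cost to traveler: £48.40. OOP to date £2,473.60. Insurer: £242 − £48.40 = £193.60.
Bill 4, £679: 20% coinsurance on £679 = £135.80. That would push OOP to £2,609.40, over the £2,500 cap, so traveler pays £2,500 − £2,473.60 = £26.40. Plan pays £679 − £26.40 = £652.60.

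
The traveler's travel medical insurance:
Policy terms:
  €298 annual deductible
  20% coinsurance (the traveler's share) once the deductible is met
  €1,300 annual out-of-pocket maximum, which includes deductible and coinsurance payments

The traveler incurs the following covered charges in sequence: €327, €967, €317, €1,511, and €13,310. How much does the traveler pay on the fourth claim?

#1 (€327): €298 finishes the deductible; €29 goes to coinsurance; coinsurance €29 × 20% = €5.80. Traveler pays €303.80; OOP now €303.80.
#2 (€967): deductible met; 20% of €967 = €193.40. Cost to traveler: €193.40. OOP to date €497.20.
#3 (€317): deductible met; 20% of €317 = €63.40. Traveler pays €63.40; OOP now €560.60.
#4 (€1,511): deductible met; 20% of €1,511 = €302.20. Cost to traveler: €302.20. OOP to date €862.80.

€302.20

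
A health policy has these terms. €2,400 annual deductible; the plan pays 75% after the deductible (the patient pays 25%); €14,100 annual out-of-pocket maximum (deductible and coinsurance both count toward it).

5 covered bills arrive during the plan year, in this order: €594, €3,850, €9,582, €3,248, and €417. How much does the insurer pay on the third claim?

€7,186.50

#1 (€594): all of it applies to the deductible. Patient owes €594 (running OOP €594). Insurer: €594 − €594 = €0.
#2 (€3,850): €1,806 to deductible, leaving €2,044; patient's 25% is €511. Patient owes €2,317 (running OOP €2,911). Plan pays €3,850 − €2,317 = €1,533.
#3 (€9,582): deductible already satisfied, so patient's share is 25% × €9,582 = €2,395.50. Patient owes €2,395.50 (running OOP €5,306.50). Plan pays €9,582 − €2,395.50 = €7,186.50.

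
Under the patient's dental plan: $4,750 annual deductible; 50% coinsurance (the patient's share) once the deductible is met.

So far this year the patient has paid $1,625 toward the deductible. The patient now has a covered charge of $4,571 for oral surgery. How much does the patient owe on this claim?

$3,848

$1,625 of the $4,750 deductible is already met, leaving $3,125.
That leaves $4,571 − $3,125 = $1,446 for coinsurance.
Patient's 50% share of $1,446 is $723.
So the patient owes $3,125 + $723 = $3,848.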